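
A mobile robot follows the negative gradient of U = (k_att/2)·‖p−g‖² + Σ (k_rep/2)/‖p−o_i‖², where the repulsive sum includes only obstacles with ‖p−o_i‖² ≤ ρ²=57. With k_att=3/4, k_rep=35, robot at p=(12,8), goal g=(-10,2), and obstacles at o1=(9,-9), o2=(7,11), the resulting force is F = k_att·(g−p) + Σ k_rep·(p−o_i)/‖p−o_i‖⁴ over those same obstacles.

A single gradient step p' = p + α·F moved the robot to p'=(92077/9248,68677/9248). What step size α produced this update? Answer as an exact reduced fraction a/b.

α = 1/8

F_att = 3/4·(g−p) = 3/4·(-22,-6) = (-16.5000,-4.5000)
o1: d²=298 > ρ²=57 → inactive
o2: d²=34 ≤ ρ²=57; F_rep = 35·(5,-3)/34² = (0.1514,-0.0908)
F = F_att + ΣF_rep = (-16.3486,-4.5908)
Δp = p'−p = (-2.0436,-0.5739); α = Δx/Fx = (-18899/9248) / (-18899/1156) = 1/8
check: Δy/Fy = (-5307/9248) / (-5307/1156) = 1/8 ✓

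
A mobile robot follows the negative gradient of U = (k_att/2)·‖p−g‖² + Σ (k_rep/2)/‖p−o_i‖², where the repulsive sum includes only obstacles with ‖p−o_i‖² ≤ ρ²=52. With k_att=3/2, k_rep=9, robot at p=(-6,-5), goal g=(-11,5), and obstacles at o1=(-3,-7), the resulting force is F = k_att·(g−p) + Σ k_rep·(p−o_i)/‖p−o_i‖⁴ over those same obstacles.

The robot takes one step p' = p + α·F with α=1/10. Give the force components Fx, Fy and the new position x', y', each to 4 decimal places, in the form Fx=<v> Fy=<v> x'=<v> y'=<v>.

Fx=-7.6598 Fy=15.1065 x'=-6.7660 y'=-3.4893

F_att = 3/2·(g−p) = 3/2·(-5,10) = (-7.5000,15.0000)
o1: d²=13 ≤ ρ²=52; F_rep = 9·(-3,2)/13² = (-0.1598,0.1065)
F = F_att + ΣF_rep = (-7.6598,15.1065)
p' = p + 1/10·F = (-6.7660,-3.4893)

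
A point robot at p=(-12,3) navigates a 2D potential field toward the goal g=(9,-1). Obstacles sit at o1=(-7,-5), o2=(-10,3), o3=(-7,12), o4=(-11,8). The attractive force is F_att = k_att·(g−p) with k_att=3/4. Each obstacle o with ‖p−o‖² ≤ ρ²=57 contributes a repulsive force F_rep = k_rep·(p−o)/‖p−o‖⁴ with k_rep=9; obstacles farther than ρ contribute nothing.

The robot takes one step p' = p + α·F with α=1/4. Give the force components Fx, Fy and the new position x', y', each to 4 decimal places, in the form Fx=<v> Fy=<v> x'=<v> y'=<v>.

F_att = 3/4·(g−p) = 3/4·(21,-4) = (15.7500,-3.0000)
o1: d²=89 > ρ²=57 → inactive
o2: d²=4 ≤ ρ²=57; F_rep = 9·(-2,0)/4² = (-1.1250,0.0000)
o3: d²=106 > ρ²=57 → inactive
o4: d²=26 ≤ ρ²=57; F_rep = 9·(-1,-5)/26² = (-0.0133,-0.0666)
F = F_att + ΣF_rep = (14.6117,-3.0666)
p' = p + 1/4·F = (-8.3471,2.2334)

Fx=14.6117 Fy=-3.0666 x'=-8.3471 y'=2.2334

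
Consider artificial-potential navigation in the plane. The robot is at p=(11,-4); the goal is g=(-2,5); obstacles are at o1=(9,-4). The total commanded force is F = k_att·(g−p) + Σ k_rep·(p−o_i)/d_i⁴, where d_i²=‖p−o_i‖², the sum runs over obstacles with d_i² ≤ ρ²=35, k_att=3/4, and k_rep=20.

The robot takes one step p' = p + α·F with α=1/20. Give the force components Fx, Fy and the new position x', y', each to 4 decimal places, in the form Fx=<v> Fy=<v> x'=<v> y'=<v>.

F_att = 3/4·(g−p) = 3/4·(-13,9) = (-9.7500,6.7500)
o1: d²=4 ≤ ρ²=35; F_rep = 20·(2,0)/4² = (2.5000,0.0000)
F = F_att + ΣF_rep = (-7.2500,6.7500)
p' = p + 1/20·F = (10.6375,-3.6625)

Fx=-7.2500 Fy=6.7500 x'=10.6375 y'=-3.6625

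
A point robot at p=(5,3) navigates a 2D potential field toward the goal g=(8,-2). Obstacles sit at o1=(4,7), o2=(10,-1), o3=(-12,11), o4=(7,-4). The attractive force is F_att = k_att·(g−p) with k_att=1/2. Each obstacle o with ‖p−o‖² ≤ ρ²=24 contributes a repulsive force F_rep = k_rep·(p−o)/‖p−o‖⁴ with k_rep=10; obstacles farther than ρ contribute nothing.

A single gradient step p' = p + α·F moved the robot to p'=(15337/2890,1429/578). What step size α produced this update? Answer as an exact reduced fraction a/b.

F_att = 1/2·(g−p) = 1/2·(3,-5) = (1.5000,-2.5000)
o1: d²=17 ≤ ρ²=24; F_rep = 10·(1,-4)/17² = (0.0346,-0.1384)
o2: d²=41 > ρ²=24 → inactive
o3: d²=353 > ρ²=24 → inactive
o4: d²=53 > ρ²=24 → inactive
F = F_att + ΣF_rep = (1.5346,-2.6384)
Δp = p'−p = (0.3069,-0.5277); α = Δx/Fx = (887/2890) / (887/578) = 1/5
check: Δy/Fy = (-305/578) / (-1525/578) = 1/5 ✓

α = 1/5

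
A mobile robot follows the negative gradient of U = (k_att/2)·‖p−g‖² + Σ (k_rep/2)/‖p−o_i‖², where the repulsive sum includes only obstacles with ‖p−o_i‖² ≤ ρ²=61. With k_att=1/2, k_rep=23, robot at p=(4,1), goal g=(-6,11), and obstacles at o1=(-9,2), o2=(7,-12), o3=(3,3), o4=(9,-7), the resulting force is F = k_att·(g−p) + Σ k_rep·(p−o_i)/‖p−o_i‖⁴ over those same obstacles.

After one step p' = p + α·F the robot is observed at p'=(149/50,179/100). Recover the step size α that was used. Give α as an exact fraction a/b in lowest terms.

α = 1/4

F_att = 1/2·(g−p) = 1/2·(-10,10) = (-5.0000,5.0000)
o1: d²=170 > ρ²=61 → inactive
o2: d²=178 > ρ²=61 → inactive
o3: d²=5 ≤ ρ²=61; F_rep = 23·(1,-2)/5² = (0.9200,-1.8400)
o4: d²=89 > ρ²=61 → inactive
F = F_att + ΣF_rep = (-4.0800,3.1600)
Δp = p'−p = (-1.0200,0.7900); α = Δx/Fx = (-51/50) / (-102/25) = 1/4
check: Δy/Fy = (79/100) / (79/25) = 1/4 ✓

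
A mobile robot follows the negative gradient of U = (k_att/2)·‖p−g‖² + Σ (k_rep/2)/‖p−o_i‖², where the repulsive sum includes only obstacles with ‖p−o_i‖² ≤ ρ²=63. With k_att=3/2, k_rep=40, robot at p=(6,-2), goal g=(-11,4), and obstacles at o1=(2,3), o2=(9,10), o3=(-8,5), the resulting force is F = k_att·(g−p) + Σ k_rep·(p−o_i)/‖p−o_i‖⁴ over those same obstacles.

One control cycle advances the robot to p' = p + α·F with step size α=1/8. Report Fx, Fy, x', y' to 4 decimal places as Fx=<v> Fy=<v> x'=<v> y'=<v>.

Fx=-25.4048 Fy=8.8810 x'=2.8244 y'=-0.8899

F_att = 3/2·(g−p) = 3/2·(-17,6) = (-25.5000,9.0000)
o1: d²=41 ≤ ρ²=63; F_rep = 40·(4,-5)/41² = (0.0952,-0.1190)
o2: d²=153 > ρ²=63 → inactive
o3: d²=245 > ρ²=63 → inactive
F = F_att + ΣF_rep = (-25.4048,8.8810)
p' = p + 1/8·F = (2.8244,-0.8899)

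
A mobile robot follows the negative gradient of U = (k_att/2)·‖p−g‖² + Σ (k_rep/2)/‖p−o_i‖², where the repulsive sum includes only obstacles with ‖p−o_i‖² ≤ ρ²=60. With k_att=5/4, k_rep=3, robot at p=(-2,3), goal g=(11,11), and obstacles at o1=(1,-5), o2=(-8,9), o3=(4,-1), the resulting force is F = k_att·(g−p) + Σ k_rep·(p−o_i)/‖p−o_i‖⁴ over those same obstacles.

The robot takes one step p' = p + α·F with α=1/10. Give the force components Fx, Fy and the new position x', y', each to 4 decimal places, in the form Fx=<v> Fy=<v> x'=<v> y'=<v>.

Fx=16.2433 Fy=10.0044 x'=-0.3757 y'=4.0004

F_att = 5/4·(g−p) = 5/4·(13,8) = (16.2500,10.0000)
o1: d²=73 > ρ²=60 → inactive
o2: d²=72 > ρ²=60 → inactive
o3: d²=52 ≤ ρ²=60; F_rep = 3·(-6,4)/52² = (-0.0067,0.0044)
F = F_att + ΣF_rep = (16.2433,10.0044)
p' = p + 1/10·F = (-0.3757,4.0004)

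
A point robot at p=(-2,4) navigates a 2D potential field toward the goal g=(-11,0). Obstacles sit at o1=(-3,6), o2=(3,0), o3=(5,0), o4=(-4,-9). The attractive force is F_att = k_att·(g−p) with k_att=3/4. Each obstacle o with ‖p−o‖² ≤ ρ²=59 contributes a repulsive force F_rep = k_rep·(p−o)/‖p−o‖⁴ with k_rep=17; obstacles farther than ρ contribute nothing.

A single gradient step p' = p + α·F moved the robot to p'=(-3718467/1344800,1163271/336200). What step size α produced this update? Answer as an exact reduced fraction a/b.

F_att = 3/4·(g−p) = 3/4·(-9,-4) = (-6.7500,-3.0000)
o1: d²=5 ≤ ρ²=59; F_rep = 17·(1,-2)/5² = (0.6800,-1.3600)
o2: d²=41 ≤ ρ²=59; F_rep = 17·(-5,4)/41² = (-0.0506,0.0405)
o3: d²=65 > ρ²=59 → inactive
o4: d²=173 > ρ²=59 → inactive
F = F_att + ΣF_rep = (-6.1206,-4.3195)
Δp = p'−p = (-0.7651,-0.5399); α = Δx/Fx = (-1028867/1344800) / (-1028867/168100) = 1/8
check: Δy/Fy = (-181529/336200) / (-181529/42025) = 1/8 ✓

α = 1/8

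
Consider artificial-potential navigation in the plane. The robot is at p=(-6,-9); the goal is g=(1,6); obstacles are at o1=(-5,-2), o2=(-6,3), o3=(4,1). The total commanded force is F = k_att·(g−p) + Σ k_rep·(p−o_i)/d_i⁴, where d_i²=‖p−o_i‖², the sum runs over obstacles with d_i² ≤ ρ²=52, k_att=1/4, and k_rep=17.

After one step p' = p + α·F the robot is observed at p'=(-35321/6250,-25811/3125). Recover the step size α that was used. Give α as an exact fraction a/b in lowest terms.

α = 1/5

F_att = 1/4·(g−p) = 1/4·(7,15) = (1.7500,3.7500)
o1: d²=50 ≤ ρ²=52; F_rep = 17·(-1,-7)/50² = (-0.0068,-0.0476)
o2: d²=144 > ρ²=52 → inactive
o3: d²=200 > ρ²=52 → inactive
F = F_att + ΣF_rep = (1.7432,3.7024)
Δp = p'−p = (0.3486,0.7405); α = Δx/Fx = (2179/6250) / (2179/1250) = 1/5
check: Δy/Fy = (2314/3125) / (2314/625) = 1/5 ✓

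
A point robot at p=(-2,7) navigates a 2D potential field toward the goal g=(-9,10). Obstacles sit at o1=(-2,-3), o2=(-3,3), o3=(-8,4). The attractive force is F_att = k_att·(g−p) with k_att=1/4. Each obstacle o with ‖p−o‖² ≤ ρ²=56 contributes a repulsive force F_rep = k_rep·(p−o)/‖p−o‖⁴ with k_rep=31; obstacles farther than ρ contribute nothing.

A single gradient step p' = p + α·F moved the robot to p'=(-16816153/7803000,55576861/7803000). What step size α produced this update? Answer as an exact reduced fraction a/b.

α = 1/10

F_att = 1/4·(g−p) = 1/4·(-7,3) = (-1.7500,0.7500)
o1: d²=100 > ρ²=56 → inactive
o2: d²=17 ≤ ρ²=56; F_rep = 31·(1,4)/17² = (0.1073,0.4291)
o3: d²=45 ≤ ρ²=56; F_rep = 31·(6,3)/45² = (0.0919,0.0459)
F = F_att + ΣF_rep = (-1.5509,1.2250)
Δp = p'−p = (-0.1551,0.1225); α = Δx/Fx = (-1210153/7803000) / (-1210153/780300) = 1/10
check: Δy/Fy = (955861/7803000) / (955861/780300) = 1/10 ✓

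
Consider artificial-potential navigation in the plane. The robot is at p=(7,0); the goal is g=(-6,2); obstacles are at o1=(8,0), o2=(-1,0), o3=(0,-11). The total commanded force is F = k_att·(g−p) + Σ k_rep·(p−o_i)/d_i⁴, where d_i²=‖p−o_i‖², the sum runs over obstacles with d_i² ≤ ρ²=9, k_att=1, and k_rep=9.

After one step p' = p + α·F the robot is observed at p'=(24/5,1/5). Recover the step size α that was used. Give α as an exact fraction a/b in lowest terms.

F_att = 1·(g−p) = 1·(-13,2) = (-13.0000,2.0000)
o1: d²=1 ≤ ρ²=9; F_rep = 9·(-1,0)/1² = (-9.0000,0.0000)
o2: d²=64 > ρ²=9 → inactive
o3: d²=170 > ρ²=9 → inactive
F = F_att + ΣF_rep = (-22.0000,2.0000)
Δp = p'−p = (-2.2000,0.2000); α = Δx/Fx = (-11/5) / (-22) = 1/10
check: Δy/Fy = (1/5) / (2) = 1/10 ✓

α = 1/10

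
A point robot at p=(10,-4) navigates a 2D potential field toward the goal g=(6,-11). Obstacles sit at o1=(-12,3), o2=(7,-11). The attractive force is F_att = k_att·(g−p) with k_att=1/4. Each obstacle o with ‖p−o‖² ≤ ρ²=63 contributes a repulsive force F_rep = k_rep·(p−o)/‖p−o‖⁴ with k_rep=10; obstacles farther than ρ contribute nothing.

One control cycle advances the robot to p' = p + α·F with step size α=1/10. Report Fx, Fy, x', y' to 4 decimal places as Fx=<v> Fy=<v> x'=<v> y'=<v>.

F_att = 1/4·(g−p) = 1/4·(-4,-7) = (-1.0000,-1.7500)
o1: d²=533 > ρ²=63 → inactive
o2: d²=58 ≤ ρ²=63; F_rep = 10·(3,7)/58² = (0.0089,0.0208)
F = F_att + ΣF_rep = (-0.9911,-1.7292)
p' = p + 1/10·F = (9.9009,-4.1729)

Fx=-0.9911 Fy=-1.7292 x'=9.9009 y'=-4.1729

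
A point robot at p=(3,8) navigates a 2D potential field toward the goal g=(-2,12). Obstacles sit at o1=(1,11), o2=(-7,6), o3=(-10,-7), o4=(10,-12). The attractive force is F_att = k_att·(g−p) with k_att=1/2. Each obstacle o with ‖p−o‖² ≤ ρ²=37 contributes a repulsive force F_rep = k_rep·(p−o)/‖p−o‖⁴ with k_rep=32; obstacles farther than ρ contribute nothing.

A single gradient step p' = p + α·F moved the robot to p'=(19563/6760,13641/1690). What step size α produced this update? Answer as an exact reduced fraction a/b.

α = 1/20

F_att = 1/2·(g−p) = 1/2·(-5,4) = (-2.5000,2.0000)
o1: d²=13 ≤ ρ²=37; F_rep = 32·(2,-3)/13² = (0.3787,-0.5680)
o2: d²=104 > ρ²=37 → inactive
o3: d²=394 > ρ²=37 → inactive
o4: d²=449 > ρ²=37 → inactive
F = F_att + ΣF_rep = (-2.1213,1.4320)
Δp = p'−p = (-0.1061,0.0716); α = Δx/Fx = (-717/6760) / (-717/338) = 1/20
check: Δy/Fy = (121/1690) / (242/169) = 1/20 ✓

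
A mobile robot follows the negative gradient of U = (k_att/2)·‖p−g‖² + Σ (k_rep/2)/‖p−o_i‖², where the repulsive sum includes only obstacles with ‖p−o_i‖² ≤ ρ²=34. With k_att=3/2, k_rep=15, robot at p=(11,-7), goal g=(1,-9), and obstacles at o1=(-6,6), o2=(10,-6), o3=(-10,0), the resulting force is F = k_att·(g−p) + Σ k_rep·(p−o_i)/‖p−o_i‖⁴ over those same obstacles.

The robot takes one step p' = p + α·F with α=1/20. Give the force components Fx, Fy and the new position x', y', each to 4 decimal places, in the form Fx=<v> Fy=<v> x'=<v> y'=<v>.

F_att = 3/2·(g−p) = 3/2·(-10,-2) = (-15.0000,-3.0000)
o1: d²=458 > ρ²=34 → inactive
o2: d²=2 ≤ ρ²=34; F_rep = 15·(1,-1)/2² = (3.7500,-3.7500)
o3: d²=490 > ρ²=34 → inactive
F = F_att + ΣF_rep = (-11.2500,-6.7500)
p' = p + 1/20·F = (10.4375,-7.3375)

Fx=-11.2500 Fy=-6.7500 x'=10.4375 y'=-7.3375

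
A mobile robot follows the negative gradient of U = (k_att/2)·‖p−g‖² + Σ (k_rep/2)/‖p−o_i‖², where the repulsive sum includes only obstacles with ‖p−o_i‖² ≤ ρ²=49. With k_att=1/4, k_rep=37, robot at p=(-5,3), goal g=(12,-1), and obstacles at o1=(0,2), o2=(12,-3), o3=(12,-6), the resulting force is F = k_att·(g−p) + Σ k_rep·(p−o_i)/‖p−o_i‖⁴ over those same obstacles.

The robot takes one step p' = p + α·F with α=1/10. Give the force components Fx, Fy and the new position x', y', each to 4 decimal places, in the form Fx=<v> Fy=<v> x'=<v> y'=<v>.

F_att = 1/4·(g−p) = 1/4·(17,-4) = (4.2500,-1.0000)
o1: d²=26 ≤ ρ²=49; F_rep = 37·(-5,1)/26² = (-0.2737,0.0547)
o2: d²=325 > ρ²=49 → inactive
o3: d²=370 > ρ²=49 → inactive
F = F_att + ΣF_rep = (3.9763,-0.9453)
p' = p + 1/10·F = (-4.6024,2.9055)

Fx=3.9763 Fy=-0.9453 x'=-4.6024 y'=2.9055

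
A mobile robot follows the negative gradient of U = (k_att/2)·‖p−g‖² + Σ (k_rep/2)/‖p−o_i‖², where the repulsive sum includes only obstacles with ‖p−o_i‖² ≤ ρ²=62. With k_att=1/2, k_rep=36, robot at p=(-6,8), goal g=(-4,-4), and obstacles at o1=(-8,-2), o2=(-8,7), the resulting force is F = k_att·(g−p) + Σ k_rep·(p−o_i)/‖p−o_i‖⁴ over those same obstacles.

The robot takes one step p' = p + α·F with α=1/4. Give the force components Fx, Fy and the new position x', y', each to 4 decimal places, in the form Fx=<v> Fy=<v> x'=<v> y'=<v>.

F_att = 1/2·(g−p) = 1/2·(2,-12) = (1.0000,-6.0000)
o1: d²=104 > ρ²=62 → inactive
o2: d²=5 ≤ ρ²=62; F_rep = 36·(2,1)/5² = (2.8800,1.4400)
F = F_att + ΣF_rep = (3.8800,-4.5600)
p' = p + 1/4·F = (-5.0300,6.8600)

Fx=3.8800 Fy=-4.5600 x'=-5.0300 y'=6.8600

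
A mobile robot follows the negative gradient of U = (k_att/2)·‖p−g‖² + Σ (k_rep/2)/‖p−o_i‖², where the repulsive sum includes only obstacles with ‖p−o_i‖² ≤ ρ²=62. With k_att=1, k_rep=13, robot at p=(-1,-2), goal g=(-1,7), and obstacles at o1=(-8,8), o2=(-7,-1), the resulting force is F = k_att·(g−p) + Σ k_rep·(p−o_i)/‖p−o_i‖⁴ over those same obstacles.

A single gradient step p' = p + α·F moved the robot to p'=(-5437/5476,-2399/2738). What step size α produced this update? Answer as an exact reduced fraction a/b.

F_att = 1·(g−p) = 1·(0,9) = (0.0000,9.0000)
o1: d²=149 > ρ²=62 → inactive
o2: d²=37 ≤ ρ²=62; F_rep = 13·(6,-1)/37² = (0.0570,-0.0095)
F = F_att + ΣF_rep = (0.0570,8.9905)
Δp = p'−p = (0.0071,1.1238); α = Δx/Fx = (39/5476) / (78/1369) = 1/8
check: Δy/Fy = (3077/2738) / (12308/1369) = 1/8 ✓

α = 1/8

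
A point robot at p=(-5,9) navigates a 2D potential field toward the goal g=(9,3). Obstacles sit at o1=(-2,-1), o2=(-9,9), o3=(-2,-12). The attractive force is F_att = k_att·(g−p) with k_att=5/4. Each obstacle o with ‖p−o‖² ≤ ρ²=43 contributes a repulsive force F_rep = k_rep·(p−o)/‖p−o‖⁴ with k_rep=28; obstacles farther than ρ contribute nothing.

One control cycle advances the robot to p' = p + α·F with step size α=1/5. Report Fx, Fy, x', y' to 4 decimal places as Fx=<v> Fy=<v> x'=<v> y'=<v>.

Fx=17.9375 Fy=-7.5000 x'=-1.4125 y'=7.5000

F_att = 5/4·(g−p) = 5/4·(14,-6) = (17.5000,-7.5000)
o1: d²=109 > ρ²=43 → inactive
o2: d²=16 ≤ ρ²=43; F_rep = 28·(4,0)/16² = (0.4375,0.0000)
o3: d²=450 > ρ²=43 → inactive
F = F_att + ΣF_rep = (17.9375,-7.5000)
p' = p + 1/5·F = (-1.4125,7.5000)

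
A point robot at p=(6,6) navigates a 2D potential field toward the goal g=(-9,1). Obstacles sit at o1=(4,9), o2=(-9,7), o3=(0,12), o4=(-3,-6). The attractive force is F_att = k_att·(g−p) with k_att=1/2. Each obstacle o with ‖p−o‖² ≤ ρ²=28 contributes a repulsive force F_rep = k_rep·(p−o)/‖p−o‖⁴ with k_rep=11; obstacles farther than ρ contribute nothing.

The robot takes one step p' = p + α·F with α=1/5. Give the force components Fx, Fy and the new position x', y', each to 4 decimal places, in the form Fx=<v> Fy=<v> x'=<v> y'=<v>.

Fx=-7.3698 Fy=-2.6953 x'=4.5260 y'=5.4609

F_att = 1/2·(g−p) = 1/2·(-15,-5) = (-7.5000,-2.5000)
o1: d²=13 ≤ ρ²=28; F_rep = 11·(2,-3)/13² = (0.1302,-0.1953)
o2: d²=226 > ρ²=28 → inactive
o3: d²=72 > ρ²=28 → inactive
o4: d²=225 > ρ²=28 → inactive
F = F_att + ΣF_rep = (-7.3698,-2.6953)
p' = p + 1/5·F = (4.5260,5.4609)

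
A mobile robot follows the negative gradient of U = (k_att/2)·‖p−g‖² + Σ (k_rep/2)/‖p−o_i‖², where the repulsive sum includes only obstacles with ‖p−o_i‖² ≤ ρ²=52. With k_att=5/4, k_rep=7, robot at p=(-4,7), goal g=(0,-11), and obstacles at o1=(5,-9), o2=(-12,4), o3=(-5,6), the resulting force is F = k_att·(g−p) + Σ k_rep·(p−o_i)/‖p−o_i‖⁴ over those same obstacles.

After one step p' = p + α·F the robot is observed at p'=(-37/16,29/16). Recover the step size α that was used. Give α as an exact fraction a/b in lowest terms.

α = 1/4

F_att = 5/4·(g−p) = 5/4·(4,-18) = (5.0000,-22.5000)
o1: d²=337 > ρ²=52 → inactive
o2: d²=73 > ρ²=52 → inactive
o3: d²=2 ≤ ρ²=52; F_rep = 7·(1,1)/2² = (1.7500,1.7500)
F = F_att + ΣF_rep = (6.7500,-20.7500)
Δp = p'−p = (1.6875,-5.1875); α = Δx/Fx = (27/16) / (27/4) = 1/4
check: Δy/Fy = (-83/16) / (-83/4) = 1/4 ✓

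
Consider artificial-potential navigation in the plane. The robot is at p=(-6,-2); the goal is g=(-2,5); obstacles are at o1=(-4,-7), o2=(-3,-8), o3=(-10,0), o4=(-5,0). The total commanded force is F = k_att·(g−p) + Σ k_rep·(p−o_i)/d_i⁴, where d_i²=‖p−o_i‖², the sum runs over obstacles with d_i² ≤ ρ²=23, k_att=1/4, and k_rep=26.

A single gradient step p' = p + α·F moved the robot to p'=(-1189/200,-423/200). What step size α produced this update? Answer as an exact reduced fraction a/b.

α = 1/4

F_att = 1/4·(g−p) = 1/4·(4,7) = (1.0000,1.7500)
o1: d²=29 > ρ²=23 → inactive
o2: d²=45 > ρ²=23 → inactive
o3: d²=20 ≤ ρ²=23; F_rep = 26·(4,-2)/20² = (0.2600,-0.1300)
o4: d²=5 ≤ ρ²=23; F_rep = 26·(-1,-2)/5² = (-1.0400,-2.0800)
F = F_att + ΣF_rep = (0.2200,-0.4600)
Δp = p'−p = (0.0550,-0.1150); α = Δx/Fx = (11/200) / (11/50) = 1/4
check: Δy/Fy = (-23/200) / (-23/50) = 1/4 ✓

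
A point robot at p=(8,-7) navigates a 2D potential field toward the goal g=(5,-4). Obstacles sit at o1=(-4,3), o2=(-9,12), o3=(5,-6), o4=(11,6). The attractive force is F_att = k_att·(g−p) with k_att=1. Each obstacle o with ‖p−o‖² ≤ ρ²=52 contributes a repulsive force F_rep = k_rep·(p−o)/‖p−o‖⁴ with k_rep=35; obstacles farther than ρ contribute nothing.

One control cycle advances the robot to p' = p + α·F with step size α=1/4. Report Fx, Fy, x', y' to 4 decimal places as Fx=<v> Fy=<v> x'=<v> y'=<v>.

Fx=-1.9500 Fy=2.6500 x'=7.5125 y'=-6.3375

F_att = 1·(g−p) = 1·(-3,3) = (-3.0000,3.0000)
o1: d²=244 > ρ²=52 → inactive
o2: d²=650 > ρ²=52 → inactive
o3: d²=10 ≤ ρ²=52; F_rep = 35·(3,-1)/10² = (1.0500,-0.3500)
o4: d²=178 > ρ²=52 → inactive
F = F_att + ΣF_rep = (-1.9500,2.6500)
p' = p + 1/4·F = (7.5125,-6.3375)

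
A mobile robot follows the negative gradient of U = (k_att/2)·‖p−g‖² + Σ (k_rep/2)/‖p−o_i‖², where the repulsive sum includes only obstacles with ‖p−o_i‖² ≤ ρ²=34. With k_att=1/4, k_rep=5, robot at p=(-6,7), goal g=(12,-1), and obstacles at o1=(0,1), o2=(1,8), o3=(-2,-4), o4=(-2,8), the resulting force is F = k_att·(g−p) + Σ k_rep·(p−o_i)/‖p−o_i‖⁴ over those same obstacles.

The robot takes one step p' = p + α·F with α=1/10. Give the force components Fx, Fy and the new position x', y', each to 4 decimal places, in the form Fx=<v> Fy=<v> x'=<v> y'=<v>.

Fx=4.4308 Fy=-2.0173 x'=-5.5569 y'=6.7983

F_att = 1/4·(g−p) = 1/4·(18,-8) = (4.5000,-2.0000)
o1: d²=72 > ρ²=34 → inactive
o2: d²=50 > ρ²=34 → inactive
o3: d²=137 > ρ²=34 → inactive
o4: d²=17 ≤ ρ²=34; F_rep = 5·(-4,-1)/17² = (-0.0692,-0.0173)
F = F_att + ΣF_rep = (4.4308,-2.0173)
p' = p + 1/10·F = (-5.5569,6.7983)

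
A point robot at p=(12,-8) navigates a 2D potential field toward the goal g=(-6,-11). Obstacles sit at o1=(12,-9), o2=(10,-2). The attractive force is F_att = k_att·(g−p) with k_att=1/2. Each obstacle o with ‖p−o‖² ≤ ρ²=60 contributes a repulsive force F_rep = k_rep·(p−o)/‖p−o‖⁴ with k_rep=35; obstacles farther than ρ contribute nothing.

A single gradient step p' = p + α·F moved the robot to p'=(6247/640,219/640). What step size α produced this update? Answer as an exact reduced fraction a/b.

F_att = 1/2·(g−p) = 1/2·(-18,-3) = (-9.0000,-1.5000)
o1: d²=1 ≤ ρ²=60; F_rep = 35·(0,1)/1² = (0.0000,35.0000)
o2: d²=40 ≤ ρ²=60; F_rep = 35·(2,-6)/40² = (0.0437,-0.1313)
F = F_att + ΣF_rep = (-8.9563,33.3687)
Δp = p'−p = (-2.2391,8.3422); α = Δx/Fx = (-1433/640) / (-1433/160) = 1/4
check: Δy/Fy = (5339/640) / (5339/160) = 1/4 ✓

α = 1/4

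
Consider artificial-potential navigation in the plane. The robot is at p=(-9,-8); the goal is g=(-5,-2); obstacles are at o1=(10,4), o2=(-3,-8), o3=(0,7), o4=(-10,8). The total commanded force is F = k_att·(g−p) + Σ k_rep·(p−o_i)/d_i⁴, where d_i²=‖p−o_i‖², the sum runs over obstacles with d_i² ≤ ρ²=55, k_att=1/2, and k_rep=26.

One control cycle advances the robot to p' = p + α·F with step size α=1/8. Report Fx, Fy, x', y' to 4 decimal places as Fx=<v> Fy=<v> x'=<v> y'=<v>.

Fx=1.8796 Fy=3.0000 x'=-8.7650 y'=-7.6250

F_att = 1/2·(g−p) = 1/2·(4,6) = (2.0000,3.0000)
o1: d²=505 > ρ²=55 → inactive
o2: d²=36 ≤ ρ²=55; F_rep = 26·(-6,0)/36² = (-0.1204,0.0000)
o3: d²=306 > ρ²=55 → inactive
o4: d²=257 > ρ²=55 → inactive
F = F_att + ΣF_rep = (1.8796,3.0000)
p' = p + 1/8·F = (-8.7650,-7.6250)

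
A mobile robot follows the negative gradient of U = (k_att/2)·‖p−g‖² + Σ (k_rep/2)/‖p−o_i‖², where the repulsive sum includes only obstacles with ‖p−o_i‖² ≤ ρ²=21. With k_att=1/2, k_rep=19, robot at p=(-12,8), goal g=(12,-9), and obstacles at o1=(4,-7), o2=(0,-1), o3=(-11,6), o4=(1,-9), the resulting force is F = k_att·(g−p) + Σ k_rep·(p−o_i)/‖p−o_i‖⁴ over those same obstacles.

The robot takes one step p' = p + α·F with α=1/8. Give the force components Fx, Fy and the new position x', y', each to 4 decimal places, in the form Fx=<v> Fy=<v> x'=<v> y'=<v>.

Fx=11.2400 Fy=-6.9800 x'=-10.5950 y'=7.1275

F_att = 1/2·(g−p) = 1/2·(24,-17) = (12.0000,-8.5000)
o1: d²=481 > ρ²=21 → inactive
o2: d²=225 > ρ²=21 → inactive
o3: d²=5 ≤ ρ²=21; F_rep = 19·(-1,2)/5² = (-0.7600,1.5200)
o4: d²=458 > ρ²=21 → inactive
F = F_att + ΣF_rep = (11.2400,-6.9800)
p' = p + 1/8·F = (-10.5950,7.1275)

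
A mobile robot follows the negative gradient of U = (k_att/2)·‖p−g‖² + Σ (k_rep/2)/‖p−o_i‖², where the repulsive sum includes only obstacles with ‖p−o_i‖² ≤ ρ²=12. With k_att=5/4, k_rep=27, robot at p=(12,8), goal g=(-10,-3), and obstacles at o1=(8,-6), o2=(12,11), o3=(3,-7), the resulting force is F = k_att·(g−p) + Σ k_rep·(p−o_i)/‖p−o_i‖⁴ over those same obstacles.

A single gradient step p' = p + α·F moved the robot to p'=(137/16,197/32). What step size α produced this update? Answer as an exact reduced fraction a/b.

α = 1/8

F_att = 5/4·(g−p) = 5/4·(-22,-11) = (-27.5000,-13.7500)
o1: d²=212 > ρ²=12 → inactive
o2: d²=9 ≤ ρ²=12; F_rep = 27·(0,-3)/9² = (0.0000,-1.0000)
o3: d²=306 > ρ²=12 → inactive
F = F_att + ΣF_rep = (-27.5000,-14.7500)
Δp = p'−p = (-3.4375,-1.8438); α = Δx/Fx = (-55/16) / (-55/2) = 1/8
check: Δy/Fy = (-59/32) / (-59/4) = 1/8 ✓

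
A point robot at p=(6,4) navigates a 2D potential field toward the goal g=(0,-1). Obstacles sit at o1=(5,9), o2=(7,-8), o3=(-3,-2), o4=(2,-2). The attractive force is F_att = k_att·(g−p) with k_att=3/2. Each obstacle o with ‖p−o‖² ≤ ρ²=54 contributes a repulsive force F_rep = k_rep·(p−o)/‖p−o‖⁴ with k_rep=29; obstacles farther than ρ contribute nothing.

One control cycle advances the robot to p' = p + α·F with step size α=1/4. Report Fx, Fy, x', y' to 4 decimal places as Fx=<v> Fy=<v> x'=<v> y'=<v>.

F_att = 3/2·(g−p) = 3/2·(-6,-5) = (-9.0000,-7.5000)
o1: d²=26 ≤ ρ²=54; F_rep = 29·(1,-5)/26² = (0.0429,-0.2145)
o2: d²=145 > ρ²=54 → inactive
o3: d²=117 > ρ²=54 → inactive
o4: d²=52 ≤ ρ²=54; F_rep = 29·(4,6)/52² = (0.0429,0.0643)
F = F_att + ΣF_rep = (-8.9142,-7.6501)
p' = p + 1/4·F = (3.7714,2.0875)

Fx=-8.9142 Fy=-7.6501 x'=3.7714 y'=2.0875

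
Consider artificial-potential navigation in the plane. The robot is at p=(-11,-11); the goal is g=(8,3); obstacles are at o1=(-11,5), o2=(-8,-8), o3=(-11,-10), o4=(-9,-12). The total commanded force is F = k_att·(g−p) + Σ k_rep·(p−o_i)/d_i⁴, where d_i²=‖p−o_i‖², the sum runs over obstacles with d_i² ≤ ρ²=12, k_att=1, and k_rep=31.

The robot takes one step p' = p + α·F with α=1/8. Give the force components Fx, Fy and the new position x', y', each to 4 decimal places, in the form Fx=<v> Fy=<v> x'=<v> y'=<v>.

F_att = 1·(g−p) = 1·(19,14) = (19.0000,14.0000)
o1: d²=256 > ρ²=12 → inactive
o2: d²=18 > ρ²=12 → inactive
o3: d²=1 ≤ ρ²=12; F_rep = 31·(0,-1)/1² = (0.0000,-31.0000)
o4: d²=5 ≤ ρ²=12; F_rep = 31·(-2,1)/5² = (-2.4800,1.2400)
F = F_att + ΣF_rep = (16.5200,-15.7600)
p' = p + 1/8·F = (-8.9350,-12.9700)

Fx=16.5200 Fy=-15.7600 x'=-8.9350 y'=-12.9700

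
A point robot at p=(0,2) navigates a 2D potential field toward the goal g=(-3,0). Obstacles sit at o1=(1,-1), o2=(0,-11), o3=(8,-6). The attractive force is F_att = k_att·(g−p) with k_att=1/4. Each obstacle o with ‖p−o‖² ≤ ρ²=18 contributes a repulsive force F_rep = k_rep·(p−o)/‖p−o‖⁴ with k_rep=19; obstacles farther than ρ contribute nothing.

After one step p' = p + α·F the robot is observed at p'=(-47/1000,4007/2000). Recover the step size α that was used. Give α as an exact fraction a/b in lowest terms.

α = 1/20

F_att = 1/4·(g−p) = 1/4·(-3,-2) = (-0.7500,-0.5000)
o1: d²=10 ≤ ρ²=18; F_rep = 19·(-1,3)/10² = (-0.1900,0.5700)
o2: d²=169 > ρ²=18 → inactive
o3: d²=128 > ρ²=18 → inactive
F = F_att + ΣF_rep = (-0.9400,0.0700)
Δp = p'−p = (-0.0470,0.0035); α = Δx/Fx = (-47/1000) / (-47/50) = 1/20
check: Δy/Fy = (7/2000) / (7/100) = 1/20 ✓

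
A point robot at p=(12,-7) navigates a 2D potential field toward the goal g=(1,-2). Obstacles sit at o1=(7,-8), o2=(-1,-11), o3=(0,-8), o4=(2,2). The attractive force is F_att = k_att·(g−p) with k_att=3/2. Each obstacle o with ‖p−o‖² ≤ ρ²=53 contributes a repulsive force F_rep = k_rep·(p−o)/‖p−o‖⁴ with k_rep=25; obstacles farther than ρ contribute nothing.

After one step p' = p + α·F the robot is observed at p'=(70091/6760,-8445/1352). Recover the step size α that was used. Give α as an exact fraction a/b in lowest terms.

F_att = 3/2·(g−p) = 3/2·(-11,5) = (-16.5000,7.5000)
o1: d²=26 ≤ ρ²=53; F_rep = 25·(5,1)/26² = (0.1849,0.0370)
o2: d²=185 > ρ²=53 → inactive
o3: d²=145 > ρ²=53 → inactive
o4: d²=181 > ρ²=53 → inactive
F = F_att + ΣF_rep = (-16.3151,7.5370)
Δp = p'−p = (-1.6315,0.7537); α = Δx/Fx = (-11029/6760) / (-11029/676) = 1/10
check: Δy/Fy = (1019/1352) / (5095/676) = 1/10 ✓

α = 1/10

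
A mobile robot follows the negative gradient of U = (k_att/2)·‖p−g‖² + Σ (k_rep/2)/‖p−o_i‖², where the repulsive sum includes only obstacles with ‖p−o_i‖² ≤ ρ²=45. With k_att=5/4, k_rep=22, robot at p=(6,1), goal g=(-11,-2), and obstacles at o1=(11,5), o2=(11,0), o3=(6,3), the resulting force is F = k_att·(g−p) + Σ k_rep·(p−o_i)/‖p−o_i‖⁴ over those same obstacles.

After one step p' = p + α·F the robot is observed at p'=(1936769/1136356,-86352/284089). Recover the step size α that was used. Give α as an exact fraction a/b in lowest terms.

α = 1/5

F_att = 5/4·(g−p) = 5/4·(-17,-3) = (-21.2500,-3.7500)
o1: d²=41 ≤ ρ²=45; F_rep = 22·(-5,-4)/41² = (-0.0654,-0.0523)
o2: d²=26 ≤ ρ²=45; F_rep = 22·(-5,1)/26² = (-0.1627,0.0325)
o3: d²=4 ≤ ρ²=45; F_rep = 22·(0,-2)/4² = (0.0000,-2.7500)
F = F_att + ΣF_rep = (-21.4782,-6.5198)
Δp = p'−p = (-4.2956,-1.3040); α = Δx/Fx = (-4881367/1136356) / (-24406835/1136356) = 1/5
check: Δy/Fy = (-370441/284089) / (-1852205/284089) = 1/5 ✓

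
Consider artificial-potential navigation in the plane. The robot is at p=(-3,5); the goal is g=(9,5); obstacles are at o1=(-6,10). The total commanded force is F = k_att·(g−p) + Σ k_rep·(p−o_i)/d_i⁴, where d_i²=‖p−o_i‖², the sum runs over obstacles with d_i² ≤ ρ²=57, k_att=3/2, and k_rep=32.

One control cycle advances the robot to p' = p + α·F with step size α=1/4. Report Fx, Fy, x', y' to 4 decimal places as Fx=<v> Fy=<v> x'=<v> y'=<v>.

Fx=18.0830 Fy=-0.1384 x'=1.5208 y'=4.9654

F_att = 3/2·(g−p) = 3/2·(12,0) = (18.0000,0.0000)
o1: d²=34 ≤ ρ²=57; F_rep = 32·(3,-5)/34² = (0.0830,-0.1384)
F = F_att + ΣF_rep = (18.0830,-0.1384)
p' = p + 1/4·F = (1.5208,4.9654)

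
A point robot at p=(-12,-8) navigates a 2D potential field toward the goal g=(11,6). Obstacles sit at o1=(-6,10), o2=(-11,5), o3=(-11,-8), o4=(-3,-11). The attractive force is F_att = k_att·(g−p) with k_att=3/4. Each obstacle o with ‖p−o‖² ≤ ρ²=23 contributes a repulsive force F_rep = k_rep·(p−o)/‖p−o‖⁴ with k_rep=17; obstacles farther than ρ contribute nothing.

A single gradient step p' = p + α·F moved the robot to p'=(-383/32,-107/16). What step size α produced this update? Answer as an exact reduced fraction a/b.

F_att = 3/4·(g−p) = 3/4·(23,14) = (17.2500,10.5000)
o1: d²=360 > ρ²=23 → inactive
o2: d²=170 > ρ²=23 → inactive
o3: d²=1 ≤ ρ²=23; F_rep = 17·(-1,0)/1² = (-17.0000,0.0000)
o4: d²=90 > ρ²=23 → inactive
F = F_att + ΣF_rep = (0.2500,10.5000)
Δp = p'−p = (0.0312,1.3125); α = Δx/Fx = (1/32) / (1/4) = 1/8
check: Δy/Fy = (21/16) / (21/2) = 1/8 ✓

α = 1/8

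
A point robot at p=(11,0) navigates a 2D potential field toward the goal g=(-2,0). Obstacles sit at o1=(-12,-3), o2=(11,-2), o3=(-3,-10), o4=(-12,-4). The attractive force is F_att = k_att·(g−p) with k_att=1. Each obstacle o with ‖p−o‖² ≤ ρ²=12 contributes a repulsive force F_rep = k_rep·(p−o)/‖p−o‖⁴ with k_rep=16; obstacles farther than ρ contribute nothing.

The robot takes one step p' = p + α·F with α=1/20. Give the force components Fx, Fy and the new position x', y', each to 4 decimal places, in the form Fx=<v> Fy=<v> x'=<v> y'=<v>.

F_att = 1·(g−p) = 1·(-13,0) = (-13.0000,0.0000)
o1: d²=538 > ρ²=12 → inactive
o2: d²=4 ≤ ρ²=12; F_rep = 16·(0,2)/4² = (0.0000,2.0000)
o3: d²=296 > ρ²=12 → inactive
o4: d²=545 > ρ²=12 → inactive
F = F_att + ΣF_rep = (-13.0000,2.0000)
p' = p + 1/20·F = (10.3500,0.1000)

Fx=-13.0000 Fy=2.0000 x'=10.3500 y'=0.1000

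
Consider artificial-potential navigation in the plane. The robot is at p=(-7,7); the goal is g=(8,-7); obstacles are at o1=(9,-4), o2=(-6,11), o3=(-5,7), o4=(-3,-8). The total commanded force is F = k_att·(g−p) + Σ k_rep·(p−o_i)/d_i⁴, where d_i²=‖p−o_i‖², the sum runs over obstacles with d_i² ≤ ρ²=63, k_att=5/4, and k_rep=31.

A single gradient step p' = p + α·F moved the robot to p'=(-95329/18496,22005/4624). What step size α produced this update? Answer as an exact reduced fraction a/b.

F_att = 5/4·(g−p) = 5/4·(15,-14) = (18.7500,-17.5000)
o1: d²=377 > ρ²=63 → inactive
o2: d²=17 ≤ ρ²=63; F_rep = 31·(-1,-4)/17² = (-0.1073,-0.4291)
o3: d²=4 ≤ ρ²=63; F_rep = 31·(-2,0)/4² = (-3.8750,0.0000)
o4: d²=241 > ρ²=63 → inactive
F = F_att + ΣF_rep = (14.7677,-17.9291)
Δp = p'−p = (1.8460,-2.2411); α = Δx/Fx = (34143/18496) / (34143/2312) = 1/8
check: Δy/Fy = (-10363/4624) / (-10363/578) = 1/8 ✓

α = 1/8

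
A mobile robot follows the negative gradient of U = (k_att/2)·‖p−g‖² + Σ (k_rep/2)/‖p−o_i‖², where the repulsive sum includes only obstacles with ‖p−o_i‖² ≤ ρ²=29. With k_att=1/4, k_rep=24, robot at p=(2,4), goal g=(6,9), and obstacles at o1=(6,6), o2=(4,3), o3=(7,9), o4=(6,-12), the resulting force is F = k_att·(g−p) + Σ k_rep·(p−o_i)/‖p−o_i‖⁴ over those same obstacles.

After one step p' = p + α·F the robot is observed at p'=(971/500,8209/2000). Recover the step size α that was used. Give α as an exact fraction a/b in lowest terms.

F_att = 1/4·(g−p) = 1/4·(4,5) = (1.0000,1.2500)
o1: d²=20 ≤ ρ²=29; F_rep = 24·(-4,-2)/20² = (-0.2400,-0.1200)
o2: d²=5 ≤ ρ²=29; F_rep = 24·(-2,1)/5² = (-1.9200,0.9600)
o3: d²=50 > ρ²=29 → inactive
o4: d²=272 > ρ²=29 → inactive
F = F_att + ΣF_rep = (-1.1600,2.0900)
Δp = p'−p = (-0.0580,0.1045); α = Δx/Fx = (-29/500) / (-29/25) = 1/20
check: Δy/Fy = (209/2000) / (209/100) = 1/20 ✓

α = 1/20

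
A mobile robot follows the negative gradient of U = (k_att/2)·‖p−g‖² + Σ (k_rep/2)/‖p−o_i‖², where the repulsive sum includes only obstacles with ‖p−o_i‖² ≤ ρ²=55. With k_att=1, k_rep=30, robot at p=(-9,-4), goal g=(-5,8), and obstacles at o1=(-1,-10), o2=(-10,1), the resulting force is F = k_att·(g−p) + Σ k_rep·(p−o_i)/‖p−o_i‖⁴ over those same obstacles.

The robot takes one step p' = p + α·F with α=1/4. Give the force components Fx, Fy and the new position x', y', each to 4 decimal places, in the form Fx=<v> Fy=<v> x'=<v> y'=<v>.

F_att = 1·(g−p) = 1·(4,12) = (4.0000,12.0000)
o1: d²=100 > ρ²=55 → inactive
o2: d²=26 ≤ ρ²=55; F_rep = 30·(1,-5)/26² = (0.0444,-0.2219)
F = F_att + ΣF_rep = (4.0444,11.7781)
p' = p + 1/4·F = (-7.9889,-1.0555)

Fx=4.0444 Fy=11.7781 x'=-7.9889 y'=-1.0555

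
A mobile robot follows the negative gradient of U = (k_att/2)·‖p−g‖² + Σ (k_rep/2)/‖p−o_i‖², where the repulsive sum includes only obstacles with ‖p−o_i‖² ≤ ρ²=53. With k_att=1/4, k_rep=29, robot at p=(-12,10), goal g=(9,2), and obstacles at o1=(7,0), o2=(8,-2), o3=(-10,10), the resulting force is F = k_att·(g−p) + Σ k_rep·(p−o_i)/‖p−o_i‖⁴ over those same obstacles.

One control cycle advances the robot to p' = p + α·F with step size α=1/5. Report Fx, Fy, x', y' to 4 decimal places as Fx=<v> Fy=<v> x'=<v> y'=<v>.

F_att = 1/4·(g−p) = 1/4·(21,-8) = (5.2500,-2.0000)
o1: d²=461 > ρ²=53 → inactive
o2: d²=544 > ρ²=53 → inactive
o3: d²=4 ≤ ρ²=53; F_rep = 29·(-2,0)/4² = (-3.6250,0.0000)
F = F_att + ΣF_rep = (1.6250,-2.0000)
p' = p + 1/5·F = (-11.6750,9.6000)

Fx=1.6250 Fy=-2.0000 x'=-11.6750 y'=9.6000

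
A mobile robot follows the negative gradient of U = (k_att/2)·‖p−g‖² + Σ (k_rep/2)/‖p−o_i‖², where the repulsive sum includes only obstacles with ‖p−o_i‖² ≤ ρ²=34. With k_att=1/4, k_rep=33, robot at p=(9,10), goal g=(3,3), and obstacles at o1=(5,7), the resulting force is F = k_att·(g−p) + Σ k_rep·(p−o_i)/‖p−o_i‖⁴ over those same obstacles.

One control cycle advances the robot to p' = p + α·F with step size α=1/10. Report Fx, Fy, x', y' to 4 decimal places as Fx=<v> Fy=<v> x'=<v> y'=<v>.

F_att = 1/4·(g−p) = 1/4·(-6,-7) = (-1.5000,-1.7500)
o1: d²=25 ≤ ρ²=34; F_rep = 33·(4,3)/25² = (0.2112,0.1584)
F = F_att + ΣF_rep = (-1.2888,-1.5916)
p' = p + 1/10·F = (8.8711,9.8408)

Fx=-1.2888 Fy=-1.5916 x'=8.8711 y'=9.8408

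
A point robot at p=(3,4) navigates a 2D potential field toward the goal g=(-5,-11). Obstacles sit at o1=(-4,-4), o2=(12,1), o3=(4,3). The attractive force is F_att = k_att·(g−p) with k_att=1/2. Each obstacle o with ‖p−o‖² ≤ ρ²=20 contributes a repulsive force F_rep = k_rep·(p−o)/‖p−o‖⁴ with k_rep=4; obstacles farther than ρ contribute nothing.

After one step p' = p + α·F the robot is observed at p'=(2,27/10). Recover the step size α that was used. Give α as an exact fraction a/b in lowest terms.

F_att = 1/2·(g−p) = 1/2·(-8,-15) = (-4.0000,-7.5000)
o1: d²=113 > ρ²=20 → inactive
o2: d²=90 > ρ²=20 → inactive
o3: d²=2 ≤ ρ²=20; F_rep = 4·(-1,1)/2² = (-1.0000,1.0000)
F = F_att + ΣF_rep = (-5.0000,-6.5000)
Δp = p'−p = (-1.0000,-1.3000); α = Δx/Fx = (-1) / (-5) = 1/5
check: Δy/Fy = (-13/10) / (-13/2) = 1/5 ✓

α = 1/5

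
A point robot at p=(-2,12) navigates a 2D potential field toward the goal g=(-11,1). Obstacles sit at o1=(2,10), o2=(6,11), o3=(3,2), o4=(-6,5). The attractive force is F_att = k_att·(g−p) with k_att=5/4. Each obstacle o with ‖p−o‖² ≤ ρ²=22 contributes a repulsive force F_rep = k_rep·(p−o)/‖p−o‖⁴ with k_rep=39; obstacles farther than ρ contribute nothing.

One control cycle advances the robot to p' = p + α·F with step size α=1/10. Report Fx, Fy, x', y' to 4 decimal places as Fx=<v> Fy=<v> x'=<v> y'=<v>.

Fx=-11.6400 Fy=-13.5550 x'=-3.1640 y'=10.6445

F_att = 5/4·(g−p) = 5/4·(-9,-11) = (-11.2500,-13.7500)
o1: d²=20 ≤ ρ²=22; F_rep = 39·(-4,2)/20² = (-0.3900,0.1950)
o2: d²=65 > ρ²=22 → inactive
o3: d²=125 > ρ²=22 → inactive
o4: d²=65 > ρ²=22 → inactive
F = F_att + ΣF_rep = (-11.6400,-13.5550)
p' = p + 1/10·F = (-3.1640,10.6445)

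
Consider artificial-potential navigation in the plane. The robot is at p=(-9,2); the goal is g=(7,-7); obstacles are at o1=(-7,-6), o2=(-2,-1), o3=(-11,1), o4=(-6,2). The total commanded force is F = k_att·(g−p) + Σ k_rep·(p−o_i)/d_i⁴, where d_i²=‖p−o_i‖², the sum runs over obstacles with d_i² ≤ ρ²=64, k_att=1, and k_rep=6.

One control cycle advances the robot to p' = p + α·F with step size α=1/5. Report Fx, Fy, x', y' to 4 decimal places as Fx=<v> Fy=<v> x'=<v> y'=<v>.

F_att = 1·(g−p) = 1·(16,-9) = (16.0000,-9.0000)
o1: d²=68 > ρ²=64 → inactive
o2: d²=58 ≤ ρ²=64; F_rep = 6·(-7,3)/58² = (-0.0125,0.0054)
o3: d²=5 ≤ ρ²=64; F_rep = 6·(2,1)/5² = (0.4800,0.2400)
o4: d²=9 ≤ ρ²=64; F_rep = 6·(-3,0)/9² = (-0.2222,0.0000)
F = F_att + ΣF_rep = (16.2453,-8.7546)
p' = p + 1/5·F = (-5.7509,0.2491)

Fx=16.2453 Fy=-8.7546 x'=-5.7509 y'=0.2491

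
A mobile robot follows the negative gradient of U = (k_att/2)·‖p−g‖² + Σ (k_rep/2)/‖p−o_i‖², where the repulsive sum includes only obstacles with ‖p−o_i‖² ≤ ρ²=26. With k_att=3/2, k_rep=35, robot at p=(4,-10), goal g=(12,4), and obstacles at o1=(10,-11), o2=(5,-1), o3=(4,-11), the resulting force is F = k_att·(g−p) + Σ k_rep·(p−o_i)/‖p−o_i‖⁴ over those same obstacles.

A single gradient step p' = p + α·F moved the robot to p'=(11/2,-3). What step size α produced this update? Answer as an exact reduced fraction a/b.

α = 1/8

F_att = 3/2·(g−p) = 3/2·(8,14) = (12.0000,21.0000)
o1: d²=37 > ρ²=26 → inactive
o2: d²=82 > ρ²=26 → inactive
o3: d²=1 ≤ ρ²=26; F_rep = 35·(0,1)/1² = (0.0000,35.0000)
F = F_att + ΣF_rep = (12.0000,56.0000)
Δp = p'−p = (1.5000,7.0000); α = Δx/Fx = (3/2) / (12) = 1/8
check: Δy/Fy = (7) / (56) = 1/8 ✓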